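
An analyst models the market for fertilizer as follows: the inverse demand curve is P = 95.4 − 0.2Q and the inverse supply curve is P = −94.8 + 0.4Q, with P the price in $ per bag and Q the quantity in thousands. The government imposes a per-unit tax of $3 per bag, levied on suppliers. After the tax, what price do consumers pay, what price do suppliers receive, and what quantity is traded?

Consumers pay $33; suppliers receive $30; quantity = 312.

Rewrite in direct form: Qd = 477 − 5P and Qs = 2.5P + 237.
Without the tax, 477 − 5P = 2.5P + 237 gives 7.5P = 240, so P* = $32 and Q* = 317.
With the tax collected from suppliers, supply shifts: Qs = 2.5(P − 3) + 237.
Solving gives Q = 312 with consumers paying $33 and suppliers receiving $30 (the $3 wedge).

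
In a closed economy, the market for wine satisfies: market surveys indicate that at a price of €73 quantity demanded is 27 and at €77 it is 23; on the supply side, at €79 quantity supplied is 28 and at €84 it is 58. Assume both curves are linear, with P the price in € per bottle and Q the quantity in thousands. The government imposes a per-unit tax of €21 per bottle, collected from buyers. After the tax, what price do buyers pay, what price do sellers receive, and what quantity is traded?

Buyers pay €96; sellers receive €75; quantity = 4.

Demand slope: (23 − 27)/(77 − 73) = -1, so Qd = 100 − P.
Supply slope: (58 − 28)/(84 − 79) = 6, so Qs = 6P − 446.
Before the tax: set 100 − P = 6P − 446 → P* = €78, Q* = 22.
With the tax collected from buyers, demand (in seller-price terms) shifts: Qd = 100 − (P + 21).
Solving gives Q = 4 with buyers paying €96 and sellers receiving €75 (the €21 wedge).
The less price-elastic side of the market bears the larger share of a per-unit tax.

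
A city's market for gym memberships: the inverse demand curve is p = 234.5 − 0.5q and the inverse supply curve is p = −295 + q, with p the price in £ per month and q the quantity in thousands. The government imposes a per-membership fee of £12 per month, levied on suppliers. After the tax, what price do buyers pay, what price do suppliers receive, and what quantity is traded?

Inverting to q(p) form: qd = 469 − 2p; qs = p + 295.
Without the tax, 469 − 2p = p + 295 gives 3p = 174, so p* = £58 and q* = 353.
With the tax collected from suppliers, supply shifts: qs = (p − 12) + 295.
Solving gives q = 345 with buyers paying £62 and suppliers receiving £50 (the £12 wedge).

Buyers pay £62; suppliers receive £50; quantity = 345.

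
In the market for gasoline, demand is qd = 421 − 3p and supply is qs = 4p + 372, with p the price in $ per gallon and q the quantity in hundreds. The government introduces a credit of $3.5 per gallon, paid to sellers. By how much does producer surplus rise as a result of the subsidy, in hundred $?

Before the subsidy: set 421 − 3p = 4p + 372 → p* = $7, q* = 400.
With a per-unit subsidy paid to sellers, each receives p + 3.5 per unit sold, so supply becomes qs = 4(p + 3.5) + 372.
Solving gives q = 406 with consumers paying $5 and sellers receiving $8.5 (the $3.5 wedge).
ΔPS is the trapezoid between Q = 406 and Q = 400 of height $1.5: ½ · (400 + 406) · 1.5 = $604.5.

Producer surplus rises by $604.5 hundred.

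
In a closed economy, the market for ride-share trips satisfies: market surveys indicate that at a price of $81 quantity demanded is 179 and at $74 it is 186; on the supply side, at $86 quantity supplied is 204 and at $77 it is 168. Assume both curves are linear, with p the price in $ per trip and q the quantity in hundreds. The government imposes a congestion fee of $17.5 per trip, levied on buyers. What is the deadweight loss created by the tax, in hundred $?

Demand slope: (186 − 179)/(74 − 81) = -1, so qd = 260 − p.
Supply slope: (168 − 204)/(77 − 86) = 4, so qs = 4p − 140.
Without the tax, 260 − p = 4p − 140 gives 5p = 400, so p* = $80 and q* = 180.
With the tax collected from buyers, demand (in seller-price terms) shifts: qd = 260 − (p + 17.5).
New equilibrium: buyers pay $94, sellers receive $76.5, q = 166. (Wedge: pb − ps = 17.5.)
Quantity falls by |ΔQ| = |180 − 166| = 14.
DWL = ½ · t · |ΔQ| = ½ · 17.5 · 14 = $122.5.

Deadweight loss = $122.5 hundred.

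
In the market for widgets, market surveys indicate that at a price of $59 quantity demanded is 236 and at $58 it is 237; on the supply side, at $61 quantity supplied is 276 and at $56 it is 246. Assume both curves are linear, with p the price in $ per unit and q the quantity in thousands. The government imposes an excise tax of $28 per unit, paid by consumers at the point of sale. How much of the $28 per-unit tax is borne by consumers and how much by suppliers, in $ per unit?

Consumers bear $24 per unit; suppliers bear $4 per unit.

Demand slope: (237 − 236)/(58 − 59) = -1, so qd = 295 − p.
Supply slope: (246 − 276)/(56 − 61) = 6, so qs = 6p − 90.
Without the tax, 295 − p = 6p − 90 gives 7p = 385, so p* = $55 and q* = 240.
With the tax collected from consumers, demand (in seller-price terms) shifts: qd = 295 − (p + 28).
New equilibrium: consumers pay $79, suppliers receive $51, q = 216. (Wedge: pb − ps = 28.)
Burden on consumers: $24; on suppliers: $4. (They sum to $28.)
The less price-elastic side of the market bears the larger share of a per-unit tax.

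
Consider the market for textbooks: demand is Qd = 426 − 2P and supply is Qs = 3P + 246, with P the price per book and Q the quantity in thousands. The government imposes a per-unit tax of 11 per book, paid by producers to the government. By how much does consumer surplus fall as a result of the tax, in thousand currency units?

Consumer surplus falls by 2292.84 thousand.

Before the tax: set 426 − 2P = 3P + 246 → P* = 36, Q* = 354.
With the tax collected from producers, supply shifts: Qs = 3(P − 11) + 246.
Solving gives Q = 340.8 with consumers paying 42.6 and producers receiving 31.6 (the 11 wedge).
ΔCS is the trapezoid between Q = 340.8 and Q = 354 of height 6.6: ½ · (354 + 340.8) · 6.6 = 2292.84.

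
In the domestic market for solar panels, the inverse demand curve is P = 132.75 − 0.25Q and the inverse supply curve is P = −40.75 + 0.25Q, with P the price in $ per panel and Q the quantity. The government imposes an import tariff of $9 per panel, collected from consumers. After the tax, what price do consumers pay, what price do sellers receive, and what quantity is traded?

Rewrite in direct form: Qd = 531 − 4P and Qs = 4P + 163.
Without the tax, 531 − 4P = 4P + 163 gives 8P = 368, so P* = $46 and Q* = 347.
With the tax collected from consumers, demand (in seller-price terms) shifts: Qd = 531 − 4(P + 9).
Solving gives Q = 329 with consumers paying $50.5 and sellers receiving $41.5 (the $9 wedge).
The less price-elastic side of the market bears the larger share of a per-unit tax.

Consumers pay $50.5; sellers receive $41.5; quantity = 329.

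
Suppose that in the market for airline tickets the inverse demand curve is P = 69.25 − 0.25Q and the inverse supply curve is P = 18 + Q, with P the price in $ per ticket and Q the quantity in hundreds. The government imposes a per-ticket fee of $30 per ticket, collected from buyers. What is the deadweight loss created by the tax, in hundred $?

Inverting to Q(P) form: Qd = 277 − 4P; Qs = P − 18.
Before the tax: set 277 − 4P = P − 18 → P* = $59, Q* = 41.
With the tax collected from buyers, demand (in seller-price terms) shifts: Qd = 277 − 4(P + 30).
Solving gives Q = 17 with buyers paying $65 and suppliers receiving $35 (the $30 wedge).
Quantity falls by |ΔQ| = |41 − 17| = 24.
DWL = ½ · t · |ΔQ| = ½ · 30 · 24 = $360.

Deadweight loss = $360 hundred.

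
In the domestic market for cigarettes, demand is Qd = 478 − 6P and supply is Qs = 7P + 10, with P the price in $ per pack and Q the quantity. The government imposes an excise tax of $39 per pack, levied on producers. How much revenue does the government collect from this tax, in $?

Before the tax: set 478 − 6P = 7P + 10 → P* = $36, Q* = 262.
With the tax collected from producers, supply shifts: Qs = 7(P − 39) + 10.
New equilibrium: buyers pay $57, producers receive $18, Q = 136. (Wedge: Pb − Ps = 39.)
Revenue = t · Q = 39 · 136 = $5304.

Tax revenue = $5304.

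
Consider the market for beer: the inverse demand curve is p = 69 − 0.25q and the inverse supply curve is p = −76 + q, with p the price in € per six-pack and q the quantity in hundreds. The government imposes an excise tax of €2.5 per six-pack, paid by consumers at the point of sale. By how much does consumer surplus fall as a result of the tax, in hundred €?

Rewrite in direct form: qd = 276 − 4p and qs = p + 76.
Before the tax: set 276 − 4p = p + 76 → p* = €40, q* = 116.
With the tax collected from consumers, demand (in seller-price terms) shifts: qd = 276 − 4(p + 2.5).
Solving gives q = 114 with consumers paying €40.5 and suppliers receiving €38 (the €2.5 wedge).
ΔCS is the trapezoid between Q = 114 and Q = 116 of height €0.5: ½ · (116 + 114) · 0.5 = €57.5.

Consumer surplus falls by €57.5 hundred.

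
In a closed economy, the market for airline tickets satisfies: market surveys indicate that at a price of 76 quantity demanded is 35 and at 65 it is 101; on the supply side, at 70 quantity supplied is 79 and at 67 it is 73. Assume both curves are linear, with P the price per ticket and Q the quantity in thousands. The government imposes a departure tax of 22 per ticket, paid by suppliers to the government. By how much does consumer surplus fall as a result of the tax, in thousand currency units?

Consumer surplus falls by 332.75 thousand.

Demand slope: (101 − 35)/(65 − 76) = -6, so Qd = 491 − 6P.
Supply slope: (73 − 79)/(67 − 70) = 2, so Qs = 2P − 61.
Without the tax, 491 − 6P = 2P − 61 gives 8P = 552, so P* = 69 and Q* = 77.
With the tax collected from suppliers, supply shifts: Qs = 2(P − 22) − 61.
Solving gives Q = 44 with buyers paying 74.5 and suppliers receiving 52.5 (the 22 wedge).
ΔCS is the trapezoid between Q = 44 and Q = 77 of height 5.5: ½ · (77 + 44) · 5.5 = 332.75.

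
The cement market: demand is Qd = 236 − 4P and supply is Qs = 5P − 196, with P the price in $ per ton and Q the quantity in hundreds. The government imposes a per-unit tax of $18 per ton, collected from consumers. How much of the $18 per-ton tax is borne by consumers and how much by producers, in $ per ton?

Without the tax, 236 − 4P = 5P − 196 gives 9P = 432, so P* = $48 and Q* = 44.
With the tax collected from consumers, demand (in seller-price terms) shifts: Qd = 236 − 4(P + 18).
New equilibrium: consumers pay $58, producers receive $40, Q = 4. (Wedge: Pb − Ps = 18.)
Burden on consumers: $10; on producers: $8. (They sum to $18.)
The less price-elastic side of the market bears the larger share of a per-unit tax.

Consumers bear $10 per ton; producers bear $8 per ton.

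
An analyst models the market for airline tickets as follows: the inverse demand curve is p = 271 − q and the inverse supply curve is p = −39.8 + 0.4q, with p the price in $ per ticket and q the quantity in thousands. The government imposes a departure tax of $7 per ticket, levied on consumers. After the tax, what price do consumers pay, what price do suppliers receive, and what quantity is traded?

Inverting to q(p) form: qd = 271 − p; qs = 2.5p + 99.5.
Before the tax: set 271 − p = 2.5p + 99.5 → p* = $49, q* = 222.
With the tax collected from consumers, demand (in seller-price terms) shifts: qd = 271 − (p + 7).
Solving gives q = 217 with consumers paying $54 and suppliers receiving $47 (the $7 wedge).
The less price-elastic side of the market bears the larger share of a per-unit tax.

Consumers pay $54; suppliers receive $47; quantity = 217.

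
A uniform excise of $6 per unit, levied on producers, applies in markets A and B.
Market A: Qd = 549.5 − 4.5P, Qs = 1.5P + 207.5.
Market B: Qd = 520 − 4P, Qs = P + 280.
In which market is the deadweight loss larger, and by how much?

Market A, by $5.85.

Market A: pre-tax P* = $57, Q* = 293; post-tax Q = 286.25; deadweight loss = $20.25.
Market B: pre-tax P* = $48, Q* = 328; post-tax Q = 323.2; deadweight loss = $14.4.
Difference: $20.25 vs $14.4 → market A is larger by $5.85.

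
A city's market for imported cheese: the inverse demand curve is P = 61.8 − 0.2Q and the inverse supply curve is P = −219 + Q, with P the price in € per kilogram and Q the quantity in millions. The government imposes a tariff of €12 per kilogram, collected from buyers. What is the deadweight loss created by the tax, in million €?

Inverting to Q(P) form: Qd = 309 − 5P; Qs = P + 219.
Without the tax, 309 − 5P = P + 219 gives 6P = 90, so P* = €15 and Q* = 234.
With the tax collected from buyers, demand (in seller-price terms) shifts: Qd = 309 − 5(P + 12).
New equilibrium: buyers pay €17, sellers receive €5, Q = 224. (Wedge: Pb − Ps = 12.)
Quantity falls by |ΔQ| = |234 − 224| = 10.
DWL = ½ · t · |ΔQ| = ½ · 12 · 10 = €60.

Deadweight loss = €60 million.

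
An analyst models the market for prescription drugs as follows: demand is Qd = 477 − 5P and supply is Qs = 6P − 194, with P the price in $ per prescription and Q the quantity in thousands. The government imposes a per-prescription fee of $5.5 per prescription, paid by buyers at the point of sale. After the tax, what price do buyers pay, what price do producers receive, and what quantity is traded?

Buyers pay $64; producers receive $58.5; quantity = 157.

Before the tax: set 477 − 5P = 6P − 194 → P* = $61, Q* = 172.
With the tax collected from buyers, demand (in seller-price terms) shifts: Qd = 477 − 5(P + 5.5).
New equilibrium: buyers pay $64, producers receive $58.5, Q = 157. (Wedge: Pb − Ps = 5.5.)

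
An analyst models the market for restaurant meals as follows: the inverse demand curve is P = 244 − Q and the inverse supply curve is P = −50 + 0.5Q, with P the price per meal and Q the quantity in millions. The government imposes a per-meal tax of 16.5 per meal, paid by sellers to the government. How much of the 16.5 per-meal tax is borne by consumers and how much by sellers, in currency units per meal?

Consumers bear 11 per meal; sellers bear 5.5 per meal.

Rewrite in direct form: Qd = 244 − P and Qs = 2P + 100.
Before the tax: set 244 − P = 2P + 100 → P* = 48, Q* = 196.
With the tax collected from sellers, supply shifts: Qs = 2(P − 16.5) + 100.
New equilibrium: consumers pay 59, sellers receive 42.5, Q = 185. (Wedge: Pb − Ps = 16.5.)
Burden on consumers: 11; on sellers: 5.5. (They sum to 16.5.)
The less price-elastic side of the market bears the larger share of a per-unit tax.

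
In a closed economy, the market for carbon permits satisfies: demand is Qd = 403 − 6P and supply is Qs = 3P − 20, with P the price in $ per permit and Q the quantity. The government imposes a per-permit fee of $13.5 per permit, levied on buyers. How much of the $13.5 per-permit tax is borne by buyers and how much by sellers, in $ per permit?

Buyers bear $4.5 per permit; sellers bear $9 per permit.

Without the tax, 403 − 6P = 3P − 20 gives 9P = 423, so P* = $47 and Q* = 121.
With the tax collected from buyers, demand (in seller-price terms) shifts: Qd = 403 − 6(P + 13.5).
Solving gives Q = 94 with buyers paying $51.5 and sellers receiving $38 (the $13.5 wedge).
Burden on buyers: $4.5; on sellers: $9. (They sum to $13.5.)
The less price-elastic side of the market bears the larger share of a per-unit tax.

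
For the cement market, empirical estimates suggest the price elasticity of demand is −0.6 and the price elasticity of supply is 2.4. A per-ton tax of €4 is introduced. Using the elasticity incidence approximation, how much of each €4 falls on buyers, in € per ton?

Incidence ratio: buyers' share ≈ εs / (εs + |εd|) = 2.4 / (2.4 + 0.6) = 0.8.
So buyers bear ≈ 0.8 × €4 = €3.2; suppliers bear €0.8.

Buyers bear ≈ €3.2 per ton.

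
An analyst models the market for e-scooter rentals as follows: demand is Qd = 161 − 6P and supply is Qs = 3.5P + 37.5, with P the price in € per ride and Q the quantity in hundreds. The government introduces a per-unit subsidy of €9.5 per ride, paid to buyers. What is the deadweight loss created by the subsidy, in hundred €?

Without the subsidy, 161 − 6P = 3.5P + 37.5 gives 9.5P = 123.5, so P* = €13 and Q* = 83.
With a per-unit subsidy paid to buyers, each effectively pays P − 9.5, so demand becomes Qd = 161 − 6(P − 9.5).
Solving gives Q = 104 with buyers paying €9.5 and suppliers receiving €19 (the €9.5 wedge).
Quantity rises by |ΔQ| = |83 − 104| = 21.
DWL = ½ · t · |ΔQ| = ½ · 9.5 · 21 = €99.75.

Deadweight loss = €99.75 hundred.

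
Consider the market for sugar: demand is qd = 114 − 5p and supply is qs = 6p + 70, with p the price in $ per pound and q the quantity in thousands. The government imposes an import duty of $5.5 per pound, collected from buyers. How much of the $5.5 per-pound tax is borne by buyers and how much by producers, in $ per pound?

Without the tax, 114 − 5p = 6p + 70 gives 11p = 44, so p* = $4 and q* = 94.
With the tax collected from buyers, demand (in seller-price terms) shifts: qd = 114 − 5(p + 5.5).
New equilibrium: buyers pay $7, producers receive $1.5, q = 79. (Wedge: pb − ps = 5.5.)
Burden on buyers: $3; on producers: $2.5. (They sum to $5.5.)
The less price-elastic side of the market bears the larger share of a per-unit tax.

Buyers bear $3 per pound; producers bear $2.5 per pound.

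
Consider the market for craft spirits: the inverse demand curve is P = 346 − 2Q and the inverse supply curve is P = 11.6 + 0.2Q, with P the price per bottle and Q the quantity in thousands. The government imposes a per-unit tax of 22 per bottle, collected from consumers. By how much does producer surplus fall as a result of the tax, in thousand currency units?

Inverting to Q(P) form: Qd = 173 − 0.5P; Qs = 5P − 58.
Before the tax: set 173 − 0.5P = 5P − 58 → P* = 42, Q* = 152.
With the tax collected from consumers, demand (in seller-price terms) shifts: Qd = 173 − 0.5(P + 22).
Solving gives Q = 142 with consumers paying 62 and producers receiving 40 (the 22 wedge).
ΔPS is the trapezoid between Q = 142 and Q = 152 of height 2: ½ · (152 + 142) · 2 = 294.

Producer surplus falls by 294 thousand.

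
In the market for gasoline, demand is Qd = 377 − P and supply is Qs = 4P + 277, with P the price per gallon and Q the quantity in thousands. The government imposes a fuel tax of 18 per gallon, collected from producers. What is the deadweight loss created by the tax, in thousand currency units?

Without the tax, 377 − P = 4P + 277 gives 5P = 100, so P* = 20 and Q* = 357.
With the tax collected from producers, supply shifts: Qs = 4(P − 18) + 277.
Solving gives Q = 342.6 with buyers paying 34.4 and producers receiving 16.4 (the 18 wedge).
Quantity falls by |ΔQ| = |357 − 342.6| = 14.4.
DWL = ½ · t · |ΔQ| = ½ · 18 · 14.4 = 129.6.

Deadweight loss = 129.6 thousand.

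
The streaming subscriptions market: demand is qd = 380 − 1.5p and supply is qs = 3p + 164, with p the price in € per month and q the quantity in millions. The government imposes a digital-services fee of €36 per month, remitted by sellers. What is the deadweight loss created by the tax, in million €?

Before the tax: set 380 − 1.5p = 3p + 164 → p* = €48, q* = 308.
With the tax collected from sellers, supply shifts: qs = 3(p − 36) + 164.
New equilibrium: consumers pay €72, sellers receive €36, q = 272. (Wedge: pb − ps = 36.)
Quantity falls by |ΔQ| = |308 − 272| = 36.
DWL = ½ · t · |ΔQ| = ½ · 36 · 36 = €648.

Deadweight loss = €648 million.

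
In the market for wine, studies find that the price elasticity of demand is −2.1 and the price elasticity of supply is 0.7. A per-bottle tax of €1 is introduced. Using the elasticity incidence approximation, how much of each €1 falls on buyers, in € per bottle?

Buyers bear ≈ €0.25 per bottle.

Incidence ratio: buyers' share ≈ εs / (εs + |εd|) = 0.7 / (0.7 + 2.1) = 0.25.
So buyers bear ≈ 0.25 × €1 = €0.25; sellers bear €0.75.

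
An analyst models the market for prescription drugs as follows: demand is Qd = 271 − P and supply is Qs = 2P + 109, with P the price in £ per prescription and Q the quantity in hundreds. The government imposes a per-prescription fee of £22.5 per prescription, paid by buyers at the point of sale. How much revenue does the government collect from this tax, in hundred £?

Without the tax, 271 − P = 2P + 109 gives 3P = 162, so P* = £54 and Q* = 217.
With the tax collected from buyers, demand (in seller-price terms) shifts: Qd = 271 − (P + 22.5).
New equilibrium: buyers pay £69, suppliers receive £46.5, Q = 202. (Wedge: Pb − Ps = 22.5.)
Revenue = t · Q = 22.5 · 202 = £4545.

Tax revenue = £4545 hundred.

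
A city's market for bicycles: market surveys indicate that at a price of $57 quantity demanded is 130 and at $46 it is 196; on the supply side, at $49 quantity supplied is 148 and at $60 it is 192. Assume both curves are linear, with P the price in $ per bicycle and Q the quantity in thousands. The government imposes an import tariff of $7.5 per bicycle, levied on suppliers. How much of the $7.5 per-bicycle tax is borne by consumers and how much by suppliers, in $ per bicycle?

Demand slope: (196 − 130)/(46 − 57) = -6, so Qd = 472 − 6P.
Supply slope: (192 − 148)/(60 − 49) = 4, so Qs = 4P − 48.
Before the tax: set 472 − 6P = 4P − 48 → P* = $52, Q* = 160.
With the tax collected from suppliers, supply shifts: Qs = 4(P − 7.5) − 48.
New equilibrium: consumers pay $55, suppliers receive $47.5, Q = 142. (Wedge: Pb − Ps = 7.5.)
Burden on consumers: $3; on suppliers: $4.5. (They sum to $7.5.)
The less price-elastic side of the market bears the larger share of a per-unit tax.

Consumers bear $3 per bicycle; suppliers bear $4.5 per bicycle.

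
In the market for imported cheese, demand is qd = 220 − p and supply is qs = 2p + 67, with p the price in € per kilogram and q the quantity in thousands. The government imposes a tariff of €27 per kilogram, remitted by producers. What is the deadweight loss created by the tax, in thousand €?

Deadweight loss = €243 thousand.

Before the tax: set 220 − p = 2p + 67 → p* = €51, q* = 169.
With the tax collected from producers, supply shifts: qs = 2(p − 27) + 67.
Solving gives q = 151 with buyers paying €69 and producers receiving €42 (the €27 wedge).
Quantity falls by |ΔQ| = |169 − 151| = 18.
DWL = ½ · t · |ΔQ| = ½ · 27 · 18 = €243.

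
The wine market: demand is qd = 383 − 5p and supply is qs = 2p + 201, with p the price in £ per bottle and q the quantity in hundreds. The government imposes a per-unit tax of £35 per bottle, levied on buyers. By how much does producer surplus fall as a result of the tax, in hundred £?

Without the tax, 383 − 5p = 2p + 201 gives 7p = 182, so p* = £26 and q* = 253.
With the tax collected from buyers, demand (in seller-price terms) shifts: qd = 383 − 5(p + 35).
Solving gives q = 203 with buyers paying £36 and sellers receiving £1 (the £35 wedge).
ΔPS is the trapezoid between Q = 203 and Q = 253 of height £25: ½ · (253 + 203) · 25 = £5700.

Producer surplus falls by £5700 hundred.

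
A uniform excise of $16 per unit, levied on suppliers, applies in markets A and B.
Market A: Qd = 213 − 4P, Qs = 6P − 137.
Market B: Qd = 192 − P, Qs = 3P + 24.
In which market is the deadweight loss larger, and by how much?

Market A: pre-tax P* = $35, Q* = 73; post-tax Q = 34.6; deadweight loss = $307.2.
Market B: pre-tax P* = $42, Q* = 150; post-tax Q = 138; deadweight loss = $96.
Difference: $307.2 vs $96 → market A is larger by $211.2.

Market A, by $211.2.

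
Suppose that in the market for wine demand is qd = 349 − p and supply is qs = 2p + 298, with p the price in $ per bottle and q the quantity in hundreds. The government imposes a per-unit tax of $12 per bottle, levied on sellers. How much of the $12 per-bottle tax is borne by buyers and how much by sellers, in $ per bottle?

Buyers bear $8 per bottle; sellers bear $4 per bottle.

Before the tax: set 349 − p = 2p + 298 → p* = $17, q* = 332.
With the tax collected from sellers, supply shifts: qs = 2(p − 12) + 298.
Solving gives q = 324 with buyers paying $25 and sellers receiving $13 (the $12 wedge).
Burden on buyers: $8; on sellers: $4. (They sum to $12.)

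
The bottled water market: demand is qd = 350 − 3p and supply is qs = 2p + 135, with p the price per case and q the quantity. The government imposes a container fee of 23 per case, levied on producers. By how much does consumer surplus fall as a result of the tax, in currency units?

Without the tax, 350 − 3p = 2p + 135 gives 5p = 215, so p* = 43 and q* = 221.
With the tax collected from producers, supply shifts: qs = 2(p − 23) + 135.
New equilibrium: buyers pay 52.2, producers receive 29.2, q = 193.4. (Wedge: pb − ps = 23.)
ΔCS is the trapezoid between Q = 193.4 and Q = 221 of height 9.2: ½ · (221 + 193.4) · 9.2 = 1906.24.

Consumer surplus falls by 1906.24.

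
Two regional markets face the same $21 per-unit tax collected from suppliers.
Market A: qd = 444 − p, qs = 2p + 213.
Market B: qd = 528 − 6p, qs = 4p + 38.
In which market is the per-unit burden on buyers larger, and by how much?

Market A, by $5.6.

Market A: pre-tax p* = $77, q* = 367; post-tax q = 353; per-unit burden on buyers = $14.
Market B: pre-tax p* = $49, q* = 234; post-tax q = 183.6; per-unit burden on buyers = $8.4.
Difference: $14 vs $8.4 → market A is larger by $5.6.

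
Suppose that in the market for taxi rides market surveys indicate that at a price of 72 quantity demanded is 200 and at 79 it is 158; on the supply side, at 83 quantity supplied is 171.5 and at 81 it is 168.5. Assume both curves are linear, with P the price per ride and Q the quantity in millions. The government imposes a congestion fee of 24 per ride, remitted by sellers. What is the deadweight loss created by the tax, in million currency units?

Demand slope: (158 − 200)/(79 − 72) = -6, so Qd = 632 − 6P.
Supply slope: (168.5 − 171.5)/(81 − 83) = 1.5, so Qs = 1.5P + 47.
Without the tax, 632 − 6P = 1.5P + 47 gives 7.5P = 585, so P* = 78 and Q* = 164.
With the tax collected from sellers, supply shifts: Qs = 1.5(P − 24) + 47.
New equilibrium: consumers pay 82.8, sellers receive 58.8, Q = 135.2. (Wedge: Pb − Ps = 24.)
Quantity falls by |ΔQ| = |164 − 135.2| = 28.8.
DWL = ½ · t · |ΔQ| = ½ · 24 · 28.8 = 345.6.

Deadweight loss = 345.6 million.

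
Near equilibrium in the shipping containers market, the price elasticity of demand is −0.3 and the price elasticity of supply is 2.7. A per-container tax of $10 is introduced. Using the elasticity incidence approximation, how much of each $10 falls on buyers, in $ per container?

Buyers bear ≈ $9 per container.

Incidence ratio: buyers' share ≈ εs / (εs + |εd|) = 2.7 / (2.7 + 0.3) = 0.9.
So buyers bear ≈ 0.9 × $10 = $9; producers bear $1.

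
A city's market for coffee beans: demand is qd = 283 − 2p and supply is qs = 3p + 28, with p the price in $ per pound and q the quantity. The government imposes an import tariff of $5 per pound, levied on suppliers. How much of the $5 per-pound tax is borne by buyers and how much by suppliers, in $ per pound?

Before the tax: set 283 − 2p = 3p + 28 → p* = $51, q* = 181.
With the tax collected from suppliers, supply shifts: qs = 3(p − 5) + 28.
Solving gives q = 175 with buyers paying $54 and suppliers receiving $49 (the $5 wedge).
Burden on buyers: $3; on suppliers: $2. (They sum to $5.)
The less price-elastic side of the market bears the larger share of a per-unit tax.

Buyers bear $3 per pound; suppliers bear $2 per pound.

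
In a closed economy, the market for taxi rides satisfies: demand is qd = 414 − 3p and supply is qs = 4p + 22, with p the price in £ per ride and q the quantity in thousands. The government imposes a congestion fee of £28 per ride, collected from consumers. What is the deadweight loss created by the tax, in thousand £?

Without the tax, 414 − 3p = 4p + 22 gives 7p = 392, so p* = £56 and q* = 246.
With the tax collected from consumers, demand (in seller-price terms) shifts: qd = 414 − 3(p + 28).
New equilibrium: consumers pay £72, producers receive £44, q = 198. (Wedge: pb − ps = 28.)
Quantity falls by |ΔQ| = |246 − 198| = 48.
DWL = ½ · t · |ΔQ| = ½ · 28 · 48 = £672.

Deadweight loss = £672 thousand.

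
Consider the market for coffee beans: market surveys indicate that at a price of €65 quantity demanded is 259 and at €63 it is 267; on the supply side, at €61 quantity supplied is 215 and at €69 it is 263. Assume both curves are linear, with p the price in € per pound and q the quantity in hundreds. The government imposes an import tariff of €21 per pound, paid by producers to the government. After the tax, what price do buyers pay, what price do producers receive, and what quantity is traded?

Demand slope: (267 − 259)/(63 − 65) = -4, so qd = 519 − 4p.
Supply slope: (263 − 215)/(69 − 61) = 6, so qs = 6p − 151.
Before the tax: set 519 − 4p = 6p − 151 → p* = €67, q* = 251.
With the tax collected from producers, supply shifts: qs = 6(p − 21) − 151.
New equilibrium: buyers pay €79.6, producers receive €58.6, q = 200.6. (Wedge: pb − ps = 21.)

Buyers pay €79.6; producers receive €58.6; quantity = 200.6.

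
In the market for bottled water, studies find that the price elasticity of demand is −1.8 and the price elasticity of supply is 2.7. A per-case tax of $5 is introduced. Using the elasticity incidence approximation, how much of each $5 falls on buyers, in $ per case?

Buyers bear ≈ $3 per case.

Incidence ratio: buyers' share ≈ εs / (εs + |εd|) = 2.7 / (2.7 + 1.8) = 0.6.
So buyers bear ≈ 0.6 × $5 = $3; producers bear $2.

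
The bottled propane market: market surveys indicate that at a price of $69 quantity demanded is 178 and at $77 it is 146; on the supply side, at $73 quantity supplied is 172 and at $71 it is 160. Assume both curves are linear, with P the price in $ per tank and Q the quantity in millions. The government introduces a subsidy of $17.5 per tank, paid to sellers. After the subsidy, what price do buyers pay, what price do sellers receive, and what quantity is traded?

Buyers pay $61.5; sellers receive $79; quantity = 208.

Demand slope: (146 − 178)/(77 − 69) = -4, so Qd = 454 − 4P.
Supply slope: (160 − 172)/(71 − 73) = 6, so Qs = 6P − 266.
Without the subsidy, 454 − 4P = 6P − 266 gives 10P = 720, so P* = $72 and Q* = 166.
With a per-unit subsidy paid to sellers, each receives P + 17.5 per unit sold, so supply becomes Qs = 6(P + 17.5) − 266.
New equilibrium: buyers pay $61.5, sellers receive $79, Q = 208. (Wedge: Pb − Ps = −17.5.)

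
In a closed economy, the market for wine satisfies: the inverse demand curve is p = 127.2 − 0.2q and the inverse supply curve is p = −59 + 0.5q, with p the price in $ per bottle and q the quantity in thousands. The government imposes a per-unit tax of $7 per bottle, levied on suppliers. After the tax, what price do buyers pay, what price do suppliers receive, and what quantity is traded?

Buyers pay $76; suppliers receive $69; quantity = 256.

Inverting to q(p) form: qd = 636 − 5p; qs = 2p + 118.
Without the tax, 636 − 5p = 2p + 118 gives 7p = 518, so p* = $74 and q* = 266.
With the tax collected from suppliers, supply shifts: qs = 2(p − 7) + 118.
New equilibrium: buyers pay $76, suppliers receive $69, q = 256. (Wedge: pb − ps = 7.)
The less price-elastic side of the market bears the larger share of a per-unit tax.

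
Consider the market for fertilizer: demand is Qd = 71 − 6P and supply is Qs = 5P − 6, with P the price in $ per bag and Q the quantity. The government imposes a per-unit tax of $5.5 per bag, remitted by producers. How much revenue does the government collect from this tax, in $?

Without the tax, 71 − 6P = 5P − 6 gives 11P = 77, so P* = $7 and Q* = 29.
With the tax collected from producers, supply shifts: Qs = 5(P − 5.5) − 6.
New equilibrium: consumers pay $9.5, producers receive $4, Q = 14. (Wedge: Pb − Ps = 5.5.)
Revenue = t · Q = 5.5 · 14 = $77.

Tax revenue = $77.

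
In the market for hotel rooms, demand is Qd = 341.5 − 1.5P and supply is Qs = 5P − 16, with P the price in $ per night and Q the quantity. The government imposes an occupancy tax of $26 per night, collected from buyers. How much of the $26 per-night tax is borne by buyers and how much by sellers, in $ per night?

Without the tax, 341.5 − 1.5P = 5P − 16 gives 6.5P = 357.5, so P* = $55 and Q* = 259.
With the tax collected from buyers, demand (in seller-price terms) shifts: Qd = 341.5 − 1.5(P + 26).
Solving gives Q = 229 with buyers paying $75 and sellers receiving $49 (the $26 wedge).
Burden on buyers: $20; on sellers: $6. (They sum to $26.)

Buyers bear $20 per night; sellers bear $6 per night.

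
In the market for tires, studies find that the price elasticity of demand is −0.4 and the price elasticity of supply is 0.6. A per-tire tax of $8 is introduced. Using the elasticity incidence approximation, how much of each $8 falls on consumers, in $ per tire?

Incidence ratio: consumers' share ≈ εs / (εs + |εd|) = 0.6 / (0.6 + 0.4) = 0.6.
So consumers bear ≈ 0.6 × $8 = $4.8; producers bear $3.2.

Consumers bear ≈ $4.8 per tire.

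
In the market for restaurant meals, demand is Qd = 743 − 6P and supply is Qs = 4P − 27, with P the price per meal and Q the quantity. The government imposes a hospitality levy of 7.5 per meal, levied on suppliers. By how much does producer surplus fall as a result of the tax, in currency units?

Producer surplus falls by 1224.

Before the tax: set 743 − 6P = 4P − 27 → P* = 77, Q* = 281.
With the tax collected from suppliers, supply shifts: Qs = 4(P − 7.5) − 27.
New equilibrium: buyers pay 80, suppliers receive 72.5, Q = 263. (Wedge: Pb − Ps = 7.5.)
ΔPS is the trapezoid between Q = 263 and Q = 281 of height 4.5: ½ · (281 + 263) · 4.5 = 1224.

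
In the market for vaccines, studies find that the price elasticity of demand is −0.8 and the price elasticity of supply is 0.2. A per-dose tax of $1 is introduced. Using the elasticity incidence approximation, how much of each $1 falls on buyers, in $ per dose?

Buyers bear ≈ $0.2 per dose.

Incidence ratio: buyers' share ≈ εs / (εs + |εd|) = 0.2 / (0.2 + 0.8) = 0.2.
So buyers bear ≈ 0.2 × $1 = $0.2; producers bear $0.8.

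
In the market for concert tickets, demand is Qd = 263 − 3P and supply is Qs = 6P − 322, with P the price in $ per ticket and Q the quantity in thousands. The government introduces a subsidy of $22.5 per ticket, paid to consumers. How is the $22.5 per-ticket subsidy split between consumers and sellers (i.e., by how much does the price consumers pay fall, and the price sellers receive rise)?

Without the subsidy, 263 − 3P = 6P − 322 gives 9P = 585, so P* = $65 and Q* = 68.
With a per-unit subsidy paid to consumers, each effectively pays P − 22.5, so demand becomes Qd = 263 − 3(P − 22.5).
Solving gives Q = 113 with consumers paying $50 and sellers receiving $72.5 (the $22.5 wedge).
Gain to consumers: $15; to sellers: $7.5. (They sum to $22.5.)

Consumers gain $15 per ticket; sellers gain $7.5 per ticket.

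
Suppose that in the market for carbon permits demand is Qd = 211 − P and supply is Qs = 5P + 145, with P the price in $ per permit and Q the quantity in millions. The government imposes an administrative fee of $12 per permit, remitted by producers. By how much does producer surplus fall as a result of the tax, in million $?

Producer surplus falls by $390 million.

Before the tax: set 211 − P = 5P + 145 → P* = $11, Q* = 200.
With the tax collected from producers, supply shifts: Qs = 5(P − 12) + 145.
Solving gives Q = 190 with consumers paying $21 and producers receiving $9 (the $12 wedge).
ΔPS is the trapezoid between Q = 190 and Q = 200 of height $2: ½ · (200 + 190) · 2 = $390.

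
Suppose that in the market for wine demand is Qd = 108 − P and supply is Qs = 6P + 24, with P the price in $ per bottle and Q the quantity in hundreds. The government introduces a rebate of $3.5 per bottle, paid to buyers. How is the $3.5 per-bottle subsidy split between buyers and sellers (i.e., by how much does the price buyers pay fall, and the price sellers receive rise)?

Buyers gain $3 per bottle; sellers gain $0.5 per bottle.

Before the subsidy: set 108 − P = 6P + 24 → P* = $12, Q* = 96.
With a per-unit subsidy paid to buyers, each effectively pays P − 3.5, so demand becomes Qd = 108 − (P − 3.5).
Solving gives Q = 99 with buyers paying $9 and sellers receiving $12.5 (the $3.5 wedge).
Gain to buyers: $3; to sellers: $0.5. (They sum to $3.5.)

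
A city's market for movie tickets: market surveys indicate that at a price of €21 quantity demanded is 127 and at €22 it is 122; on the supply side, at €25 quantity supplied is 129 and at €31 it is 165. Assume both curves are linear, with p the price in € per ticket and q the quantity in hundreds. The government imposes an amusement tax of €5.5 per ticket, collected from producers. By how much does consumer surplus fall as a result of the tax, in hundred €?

Consumer surplus falls by €328.5 hundred.

Demand slope: (122 − 127)/(22 − 21) = -5, so qd = 232 − 5p.
Supply slope: (165 − 129)/(31 − 25) = 6, so qs = 6p − 21.
Without the tax, 232 − 5p = 6p − 21 gives 11p = 253, so p* = €23 and q* = 117.
With the tax collected from producers, supply shifts: qs = 6(p − 5.5) − 21.
New equilibrium: consumers pay €26, producers receive €20.5, q = 102. (Wedge: pb − ps = 5.5.)
ΔCS is the trapezoid between Q = 102 and Q = 117 of height €3: ½ · (117 + 102) · 3 = €328.5.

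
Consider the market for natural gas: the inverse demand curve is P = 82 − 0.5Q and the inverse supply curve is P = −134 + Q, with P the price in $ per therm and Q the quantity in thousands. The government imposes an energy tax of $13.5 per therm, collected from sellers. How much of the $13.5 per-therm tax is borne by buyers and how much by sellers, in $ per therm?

Buyers bear $4.5 per therm; sellers bear $9 per therm.

Rewrite in direct form: Qd = 164 − 2P and Qs = P + 134.
Before the tax: set 164 − 2P = P + 134 → P* = $10, Q* = 144.
With the tax collected from sellers, supply shifts: Qs = (P − 13.5) + 134.
New equilibrium: buyers pay $14.5, sellers receive $1, Q = 135. (Wedge: Pb − Ps = 13.5.)
Burden on buyers: $4.5; on sellers: $9. (They sum to $13.5.)
The less price-elastic side of the market bears the larger share of a per-unit tax.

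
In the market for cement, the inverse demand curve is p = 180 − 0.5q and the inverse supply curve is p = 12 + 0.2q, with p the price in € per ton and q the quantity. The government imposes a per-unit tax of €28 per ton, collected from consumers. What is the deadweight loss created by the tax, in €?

Deadweight loss = €560.

Inverting to q(p) form: qd = 360 − 2p; qs = 5p − 60.
Before the tax: set 360 − 2p = 5p − 60 → p* = €60, q* = 240.
With the tax collected from consumers, demand (in seller-price terms) shifts: qd = 360 − 2(p + 28).
New equilibrium: consumers pay €80, producers receive €52, q = 200. (Wedge: pb − ps = 28.)
Quantity falls by |ΔQ| = |240 − 200| = 40.
DWL = ½ · t · |ΔQ| = ½ · 28 · 40 = €560.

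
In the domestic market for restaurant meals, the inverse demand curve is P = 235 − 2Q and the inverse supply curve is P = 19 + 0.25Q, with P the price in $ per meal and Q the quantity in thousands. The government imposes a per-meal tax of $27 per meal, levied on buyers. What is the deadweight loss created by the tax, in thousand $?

Deadweight loss = $162 thousand.

Rewrite in direct form: Qd = 117.5 − 0.5P and Qs = 4P − 76.
Before the tax: set 117.5 − 0.5P = 4P − 76 → P* = $43, Q* = 96.
With the tax collected from buyers, demand (in seller-price terms) shifts: Qd = 117.5 − 0.5(P + 27).
Solving gives Q = 84 with buyers paying $67 and producers receiving $40 (the $27 wedge).
Quantity falls by |ΔQ| = |96 − 84| = 12.
DWL = ½ · t · |ΔQ| = ½ · 27 · 12 = $162.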